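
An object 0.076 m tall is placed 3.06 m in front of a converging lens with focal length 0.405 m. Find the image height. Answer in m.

1/d_i = 1/f − 1/d_o = 1/(0.4050) − 1/(3.06) = 2.142, so d_i = 0.4668 m.
m = −d_i/d_o = -0.1525.
|h_i| = |m|·h_o = 0.1525 × 0.076 = 0.0116 m. The image is real, inverted and reduced, on the far side of the lens.

0.0116 m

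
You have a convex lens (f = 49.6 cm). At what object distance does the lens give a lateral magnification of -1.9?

m = −d_i/d_o ⇒ d_i = −m·d_o.
1/f = 1/d_o + 1/d_i = 1/d_o − 1/(m·d_o) = (1 − 1/m)/d_o, so d_o = f(1 − 1/m) = (49.60)(1 − 1/(-1.9)) = 75.7 cm.

75.7 cm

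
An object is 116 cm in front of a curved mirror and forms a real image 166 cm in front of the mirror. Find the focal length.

Real image ⇒ d_i = +166 cm.
1/f = 1/d_o + 1/d_i = 1/(116) + 1/(166) = 0.01464, so f = 68.3 cm.
Since f is positive, the curved mirror is concave.

f = 68.3 cm (concave)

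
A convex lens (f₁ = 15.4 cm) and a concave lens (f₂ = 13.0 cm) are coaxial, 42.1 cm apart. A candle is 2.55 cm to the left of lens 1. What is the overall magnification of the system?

m = +0.268

Lens 1: 1/d_i1 = 1/(15.4) − 1/(2.55) = -0.3272, so d_i1 = -3.056 cm; m₁ = −d_i1/d_o1 = +1.198.
d_o2 = 42.1 − (-3.056) = 45.16 cm.
f₂ = −13.0 cm (diverging).
Lens 2: 1/d_i2 = 1/(-13.0) − 1/(45.16) = -0.09907, so d_i2 = -10.09 cm; m₂ = −d_i2/d_o2 = +0.2235.
m = m₁·m₂ = (+1.198)(+0.2235) = +0.268.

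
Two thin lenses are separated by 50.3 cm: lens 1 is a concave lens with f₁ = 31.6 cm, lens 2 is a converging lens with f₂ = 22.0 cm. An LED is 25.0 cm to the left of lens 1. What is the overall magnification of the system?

f₁ = −31.6 cm (diverging).
Lens 1: 1/d_i1 = 1/(-31.6) − 1/(25.0) = -0.07165, so d_i1 = -13.96 cm; m₁ = −d_i1/d_o1 = +0.5584.
d_o2 = 50.3 − (-13.96) = 64.26 cm.
Lens 2: 1/d_i2 = 1/(22.0) − 1/(64.26) = 0.02989, so d_i2 = 33.45 cm; m₂ = −d_i2/d_o2 = -0.5206.
m = m₁·m₂ = (+0.5584)(-0.5206) = -0.291.

m = -0.291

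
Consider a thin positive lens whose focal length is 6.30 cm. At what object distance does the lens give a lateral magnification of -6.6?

m = −d_i/d_o ⇒ d_i = −m·d_o.
1/f = 1/d_o + 1/d_i = 1/d_o − 1/(m·d_o) = (1 − 1/m)/d_o, so d_o = f(1 − 1/m) = (6.300)(1 − 1/(-6.6)) = 7.25 cm.

7.25 cm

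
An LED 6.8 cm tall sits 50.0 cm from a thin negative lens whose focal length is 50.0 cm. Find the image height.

For a negative lens, f = -50.0 cm.
1/d_i = 1/f − 1/d_o = 1/(-50.00) − 1/(50.0) = -0.04000, so d_i = -25.00 cm.
m = −d_i/d_o = +0.5000.
|h_i| = |m|·h_o = 0.5000 × 6.8 = 3.40 cm. The image is virtual, upright and reduced, on the same side as the object.

3.40 cm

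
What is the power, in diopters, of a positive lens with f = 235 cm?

f = 235 cm = 2.35 m.
P = 1/f = 1/(2.35 m) = +0.426 D.

P = +0.426 D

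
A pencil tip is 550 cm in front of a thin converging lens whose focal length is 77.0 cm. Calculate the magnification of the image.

m = -0.163

1/d_i = 1/f − 1/d_o = 1/(77.00) − 1/(550) = 0.01117, so d_i = 89.53 cm.
m = −d_i/d_o = −(89.53)/(550) = -0.163.
The image is real, inverted and reduced, on the far side of the lens.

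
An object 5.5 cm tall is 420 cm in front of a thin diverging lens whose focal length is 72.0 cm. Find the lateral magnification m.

For a diverging lens, f = -72.0 cm.
1/d_i = 1/f − 1/d_o = 1/(-72.00) − 1/(420) = -0.01627, so d_i = -61.46 cm.
m = −d_i/d_o = −(-61.46)/(420) = +0.146.
The image is virtual, upright and reduced, on the same side as the object.

m = +0.146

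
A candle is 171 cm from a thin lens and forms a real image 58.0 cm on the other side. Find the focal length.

Real image ⇒ d_i = +58.0 cm.
1/f = 1/d_o + 1/d_i = 1/(171) + 1/(58.0) = 0.02309, so f = 43.3 cm.
Since f is positive, the thin lens is converging.

f = 43.3 cm (converging)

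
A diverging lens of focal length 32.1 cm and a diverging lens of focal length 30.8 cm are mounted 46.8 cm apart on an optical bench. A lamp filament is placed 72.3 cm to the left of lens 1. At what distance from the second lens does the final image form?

21.3 cm

Lens 1 is diverging, so f₁ = −32.1 cm.
Lens 1: 1/d_i1 = 1/f₁ − 1/d_o1 = 1/(-32.1) − 1/(72.3) = -0.04498, so d_i1 = -22.23 cm.
The intermediate image is 22.23 cm to the left of lens 1 (virtual), which is 46.8 − (-22.23) = 69.03 cm to the left of lens 2, so d_o2 = +69.03 cm.
Lens 2 is diverging, so f₂ = −30.8 cm.
Lens 2: 1/d_i2 = 1/f₂ − 1/d_o2 = 1/(-30.8) − 1/(69.03) = -0.04695, so d_i2 = -21.3 cm.
The final image is virtual, 21.3 cm to the left of lens 2 (overall magnification ≈ 0.095).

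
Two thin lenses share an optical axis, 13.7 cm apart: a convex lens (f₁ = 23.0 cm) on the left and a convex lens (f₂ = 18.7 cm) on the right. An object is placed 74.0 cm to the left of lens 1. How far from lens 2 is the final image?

Lens 1: 1/d_i1 = 1/f₁ − 1/d_o1 = 1/(23.0) − 1/(74.0) = 0.02996, so d_i1 = 33.37 cm.
The intermediate image is 33.37 cm to the right of lens 1, which lies 19.67 cm to the right of lens 2 — a virtual object — so d_o2 = −19.67 cm.
Lens 2: 1/d_i2 = 1/f₂ − 1/d_o2 = 1/(18.7) − 1/(-19.67) = 0.1043, so d_i2 = 9.59 cm.
The final image is real, 9.59 cm to the right of lens 2 (overall magnification ≈ -0.22).

9.59 cm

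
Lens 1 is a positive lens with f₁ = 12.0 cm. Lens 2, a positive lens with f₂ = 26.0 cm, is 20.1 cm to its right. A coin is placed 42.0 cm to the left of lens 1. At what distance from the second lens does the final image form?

Lens 1: 1/d_i1 = 1/f₁ − 1/d_o1 = 1/(12.0) − 1/(42.0) = 0.05952, so d_i1 = 16.80 cm.
The intermediate image is 16.80 cm to the right of lens 1, which is 20.1 − (16.80) = 3.300 cm to the left of lens 2, so d_o2 = +3.300 cm.
Lens 2: 1/d_i2 = 1/f₂ − 1/d_o2 = 1/(26.0) − 1/(3.300) = -0.2646, so d_i2 = -3.78 cm.
The final image is virtual, 3.78 cm to the left of lens 2 (overall magnification ≈ -0.46).

3.78 cm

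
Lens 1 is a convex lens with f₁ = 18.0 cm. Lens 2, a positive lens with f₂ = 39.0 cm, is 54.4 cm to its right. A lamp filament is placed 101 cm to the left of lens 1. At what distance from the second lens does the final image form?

Lens 1: 1/d_i1 = 1/f₁ − 1/d_o1 = 1/(18.0) − 1/(101) = 0.04565, so d_i1 = 21.90 cm.
The intermediate image is 21.90 cm to the right of lens 1, which is 54.4 − (21.90) = 32.50 cm to the left of lens 2, so d_o2 = +32.50 cm.
Lens 2: 1/d_i2 = 1/f₂ − 1/d_o2 = 1/(39.0) − 1/(32.50) = -0.005128, so d_i2 = -195 cm.
The final image is virtual, 195 cm to the left of lens 2 (overall magnification ≈ -1.3).

195 cm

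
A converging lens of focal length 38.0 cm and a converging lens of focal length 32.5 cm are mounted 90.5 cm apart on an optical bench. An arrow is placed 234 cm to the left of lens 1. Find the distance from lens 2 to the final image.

116 cm

Lens 1: 1/d_i1 = 1/f₁ − 1/d_o1 = 1/(38.0) − 1/(234) = 0.02204, so d_i1 = 45.37 cm.
The intermediate image is 45.37 cm to the right of lens 1, which is 90.5 − (45.37) = 45.13 cm to the left of lens 2, so d_o2 = +45.13 cm.
Lens 2: 1/d_i2 = 1/f₂ − 1/d_o2 = 1/(32.5) − 1/(45.13) = 0.008611, so d_i2 = 116 cm.
The final image is real, 116 cm to the right of lens 2 (overall magnification ≈ 0.50).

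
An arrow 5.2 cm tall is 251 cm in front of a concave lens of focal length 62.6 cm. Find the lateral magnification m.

For a concave lens, f = -62.6 cm.
1/d_i = 1/f − 1/d_o = 1/(-62.60) − 1/(251) = -0.01996, so d_i = -50.10 cm.
m = −d_i/d_o = −(-50.10)/(251) = +0.200.
The image is virtual, upright and reduced, on the same side as the object.

m = +0.200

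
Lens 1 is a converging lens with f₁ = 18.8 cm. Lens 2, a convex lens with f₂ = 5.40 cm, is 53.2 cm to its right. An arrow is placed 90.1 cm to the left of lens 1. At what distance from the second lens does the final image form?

6.61 cm

Lens 1: 1/d_i1 = 1/f₁ − 1/d_o1 = 1/(18.8) − 1/(90.1) = 0.04209, so d_i1 = 23.76 cm.
The intermediate image is 23.76 cm to the right of lens 1, which is 53.2 − (23.76) = 29.44 cm to the left of lens 2, so d_o2 = +29.44 cm.
Lens 2: 1/d_i2 = 1/f₂ − 1/d_o2 = 1/(5.40) − 1/(29.44) = 0.1512, so d_i2 = 6.61 cm.
The final image is real, 6.61 cm to the right of lens 2 (overall magnification ≈ 0.059).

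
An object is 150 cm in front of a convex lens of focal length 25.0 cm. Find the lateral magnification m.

1/d_i = 1/f − 1/d_o = 1/(25.00) − 1/(150) = 0.03333, so d_i = 30.00 cm.
m = −d_i/d_o = −(30.00)/(150) = -0.200.
The image is real, inverted and reduced, on the far side of the lens.

m = -0.200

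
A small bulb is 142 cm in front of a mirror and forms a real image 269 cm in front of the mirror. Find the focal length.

f = 92.9 cm (concave)

Real image ⇒ d_i = +269 cm.
1/f = 1/d_o + 1/d_i = 1/(142) + 1/(269) = 0.01076, so f = 92.9 cm.
Since f is positive, the mirror is concave.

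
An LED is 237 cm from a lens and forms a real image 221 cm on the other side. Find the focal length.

Real image ⇒ d_i = +221 cm.
1/f = 1/d_o + 1/d_i = 1/(237) + 1/(221) = 0.008744, so f = 114 cm.
Since f is positive, the lens is converging.

f = 114 cm (converging)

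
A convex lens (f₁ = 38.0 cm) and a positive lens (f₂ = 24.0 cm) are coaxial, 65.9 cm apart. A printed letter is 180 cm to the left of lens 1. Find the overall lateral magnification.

Lens 1: 1/d_i1 = 1/(38.0) − 1/(180) = 0.02076, so d_i1 = 48.17 cm; m₁ = −d_i1/d_o1 = -0.2676.
d_o2 = 65.9 − (48.17) = 17.73 cm.
Lens 2: 1/d_i2 = 1/(24.0) − 1/(17.73) = -0.01473, so d_i2 = -67.87 cm; m₂ = −d_i2/d_o2 = +3.828.
m = m₁·m₂ = (-0.2676)(+3.828) = -1.02.

m = -1.02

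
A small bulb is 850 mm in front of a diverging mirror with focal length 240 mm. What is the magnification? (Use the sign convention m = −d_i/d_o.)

For a diverging mirror, f = -240 mm.
1/d_i = 1/f − 1/d_o = 1/(-240.0) − 1/(850) = -0.005343, so d_i = -187.2 mm.
m = −d_i/d_o = −(-187.2)/(850) = +0.220.
The image is virtual, upright and reduced, behind the mirror.

m = +0.220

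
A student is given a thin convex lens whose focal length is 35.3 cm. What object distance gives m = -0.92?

m = −d_i/d_o ⇒ d_i = −m·d_o.
1/f = 1/d_o + 1/d_i = 1/d_o − 1/(m·d_o) = (1 − 1/m)/d_o, so d_o = f(1 − 1/m) = (35.30)(1 − 1/(-0.92)) = 73.7 cm.

73.7 cm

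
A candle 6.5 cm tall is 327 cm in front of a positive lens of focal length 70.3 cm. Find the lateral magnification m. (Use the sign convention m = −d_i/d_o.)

m = -0.274

1/d_i = 1/f − 1/d_o = 1/(70.30) − 1/(327) = 0.01117, so d_i = 89.55 cm.
m = −d_i/d_o = −(89.55)/(327) = -0.274.
The image is real, inverted and reduced, on the far side of the lens.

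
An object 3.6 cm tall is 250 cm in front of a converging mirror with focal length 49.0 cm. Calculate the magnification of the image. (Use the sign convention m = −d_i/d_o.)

1/d_i = 1/f − 1/d_o = 1/(49.00) − 1/(250) = 0.01641, so d_i = 60.95 cm.
m = −d_i/d_o = −(60.95)/(250) = -0.244.
The image is real, inverted and reduced, in front of the mirror.

m = -0.244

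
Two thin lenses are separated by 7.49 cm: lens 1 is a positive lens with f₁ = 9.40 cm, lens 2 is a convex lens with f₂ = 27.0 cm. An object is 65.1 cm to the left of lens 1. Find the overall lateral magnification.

Lens 1: 1/d_i1 = 1/(9.40) − 1/(65.1) = 0.09102, so d_i1 = 10.99 cm; m₁ = −d_i1/d_o1 = -0.1688.
d_o2 = 7.49 − (10.99) = -3.500 cm (virtual object).
Lens 2: 1/d_i2 = 1/(27.0) − 1/(-3.500) = 0.3228, so d_i2 = 3.098 cm; m₂ = −d_i2/d_o2 = +0.8852.
m = m₁·m₂ = (-0.1688)(+0.8852) = -0.149.

m = -0.149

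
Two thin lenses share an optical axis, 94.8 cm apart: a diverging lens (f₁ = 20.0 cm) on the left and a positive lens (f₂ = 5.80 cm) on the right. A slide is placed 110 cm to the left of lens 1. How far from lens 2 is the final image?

6.12 cm

Lens 1 is diverging, so f₁ = −20.0 cm.
Lens 1: 1/d_i1 = 1/f₁ − 1/d_o1 = 1/(-20.0) − 1/(110) = -0.05909, so d_i1 = -16.92 cm.
The intermediate image is 16.92 cm to the left of lens 1 (virtual), which is 94.8 − (-16.92) = 111.7 cm to the left of lens 2, so d_o2 = +111.7 cm.
Lens 2: 1/d_i2 = 1/f₂ − 1/d_o2 = 1/(5.80) − 1/(111.7) = 0.1635, so d_i2 = 6.12 cm.
The final image is real, 6.12 cm to the right of lens 2 (overall magnification ≈ -0.0084).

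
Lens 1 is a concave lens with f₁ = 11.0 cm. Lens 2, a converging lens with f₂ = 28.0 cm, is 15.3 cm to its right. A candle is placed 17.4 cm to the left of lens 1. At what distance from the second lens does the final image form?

Lens 1 is diverging, so f₁ = −11.0 cm.
Lens 1: 1/d_i1 = 1/f₁ − 1/d_o1 = 1/(-11.0) − 1/(17.4) = -0.1484, so d_i1 = -6.739 cm.
The intermediate image is 6.739 cm to the left of lens 1 (virtual), which is 15.3 − (-6.739) = 22.04 cm to the left of lens 2, so d_o2 = +22.04 cm.
Lens 2: 1/d_i2 = 1/f₂ − 1/d_o2 = 1/(28.0) − 1/(22.04) = -0.009658, so d_i2 = -104 cm.
The final image is virtual, 104 cm to the left of lens 2 (overall magnification ≈ 1.8).

104 cm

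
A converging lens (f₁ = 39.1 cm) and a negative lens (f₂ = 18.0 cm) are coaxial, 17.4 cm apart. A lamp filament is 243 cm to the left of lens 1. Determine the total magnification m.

Lens 1: 1/d_i1 = 1/(39.1) − 1/(243) = 0.02146, so d_i1 = 46.60 cm; m₁ = −d_i1/d_o1 = -0.1918.
d_o2 = 17.4 − (46.60) = -29.20 cm (virtual object).
f₂ = −18.0 cm (diverging).
Lens 2: 1/d_i2 = 1/(-18.0) − 1/(-29.20) = -0.02131, so d_i2 = -46.93 cm; m₂ = −d_i2/d_o2 = -1.607.
m = m₁·m₂ = (-0.1918)(-1.607) = +0.308.

m = +0.308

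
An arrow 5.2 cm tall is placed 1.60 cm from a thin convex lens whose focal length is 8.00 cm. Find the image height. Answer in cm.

1/d_i = 1/f − 1/d_o = 1/(8.000) − 1/(1.60) = -0.5000, so d_i = -2.000 cm.
m = −d_i/d_o = +1.250.
|h_i| = |m|·h_o = 1.250 × 5.2 = 6.50 cm. The image is virtual, upright and enlarged, on the same side as the object.

6.50 cm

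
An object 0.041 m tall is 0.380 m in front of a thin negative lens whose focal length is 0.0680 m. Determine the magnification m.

m = +0.152

For a negative lens, f = -0.0680 m.
1/d_i = 1/f − 1/d_o = 1/(-0.06800) − 1/(0.380) = -17.34, so d_i = -0.05768 m.
m = −d_i/d_o = −(-0.05768)/(0.380) = +0.152.
The image is virtual, upright and reduced, on the same side as the object.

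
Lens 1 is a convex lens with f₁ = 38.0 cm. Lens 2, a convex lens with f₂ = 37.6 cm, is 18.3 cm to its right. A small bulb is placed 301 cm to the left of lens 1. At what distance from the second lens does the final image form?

15.1 cm

Lens 1: 1/d_i1 = 1/f₁ − 1/d_o1 = 1/(38.0) − 1/(301) = 0.02299, so d_i1 = 43.49 cm.
The intermediate image is 43.49 cm to the right of lens 1, which lies 25.19 cm to the right of lens 2 — a virtual object — so d_o2 = −25.19 cm.
Lens 2: 1/d_i2 = 1/f₂ − 1/d_o2 = 1/(37.6) − 1/(-25.19) = 0.06629, so d_i2 = 15.1 cm.
The final image is real, 15.1 cm to the right of lens 2 (overall magnification ≈ -0.087).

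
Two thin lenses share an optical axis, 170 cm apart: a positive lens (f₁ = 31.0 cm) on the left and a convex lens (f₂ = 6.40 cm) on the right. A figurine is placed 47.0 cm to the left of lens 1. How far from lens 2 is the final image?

Lens 1: 1/d_i1 = 1/f₁ − 1/d_o1 = 1/(31.0) − 1/(47.0) = 0.01098, so d_i1 = 91.06 cm.
The intermediate image is 91.06 cm to the right of lens 1, which is 170 − (91.06) = 78.94 cm to the left of lens 2, so d_o2 = +78.94 cm.
Lens 2: 1/d_i2 = 1/f₂ − 1/d_o2 = 1/(6.40) − 1/(78.94) = 0.1436, so d_i2 = 6.96 cm.
The final image is real, 6.96 cm to the right of lens 2 (overall magnification ≈ 0.17).

6.96 cm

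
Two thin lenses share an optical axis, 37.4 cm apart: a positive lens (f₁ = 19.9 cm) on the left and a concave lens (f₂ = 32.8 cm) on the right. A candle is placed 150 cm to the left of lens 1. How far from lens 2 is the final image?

Lens 1: 1/d_i1 = 1/f₁ − 1/d_o1 = 1/(19.9) − 1/(150) = 0.04358, so d_i1 = 22.94 cm.
The intermediate image is 22.94 cm to the right of lens 1, which is 37.4 − (22.94) = 14.46 cm to the left of lens 2, so d_o2 = +14.46 cm.
Lens 2 is diverging, so f₂ = −32.8 cm.
Lens 2: 1/d_i2 = 1/f₂ − 1/d_o2 = 1/(-32.8) − 1/(14.46) = -0.09964, so d_i2 = -10.0 cm.
The final image is virtual, 10.0 cm to the left of lens 2 (overall magnification ≈ -0.11).

10.0 cm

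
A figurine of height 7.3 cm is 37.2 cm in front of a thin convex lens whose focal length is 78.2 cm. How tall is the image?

13.9 cm

1/d_i = 1/f − 1/d_o = 1/(78.20) − 1/(37.2) = -0.01409, so d_i = -70.95 cm.
m = −d_i/d_o = +1.907.
|h_i| = |m|·h_o = 1.907 × 7.3 = 13.9 cm. The image is virtual, upright and enlarged, on the same side as the object.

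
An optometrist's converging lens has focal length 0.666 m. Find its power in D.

P = +1.50 D

P = 1/f = 1/(0.666 m) = +1.50 D.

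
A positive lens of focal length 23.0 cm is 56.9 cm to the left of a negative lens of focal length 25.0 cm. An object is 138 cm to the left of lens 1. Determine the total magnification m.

Lens 1: 1/d_i1 = 1/(23.0) − 1/(138) = 0.03623, so d_i1 = 27.60 cm; m₁ = −d_i1/d_o1 = -0.2000.
d_o2 = 56.9 − (27.60) = 29.30 cm.
f₂ = −25.0 cm (diverging).
Lens 2: 1/d_i2 = 1/(-25.0) − 1/(29.30) = -0.07413, so d_i2 = -13.49 cm; m₂ = −d_i2/d_o2 = +0.4604.
m = m₁·m₂ = (-0.2000)(+0.4604) = -0.0921.

m = -0.0921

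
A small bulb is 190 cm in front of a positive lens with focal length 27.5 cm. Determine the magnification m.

m = -0.169

1/d_i = 1/f − 1/d_o = 1/(27.50) − 1/(190) = 0.03110, so d_i = 32.15 cm.
m = −d_i/d_o = −(32.15)/(190) = -0.169.
The image is real, inverted and reduced, on the far side of the lens.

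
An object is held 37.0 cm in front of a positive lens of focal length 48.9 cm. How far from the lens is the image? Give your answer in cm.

152 cm

Lens equation: 1/v = 1/f − 1/u = 1/(48.90) − 1/(37.0) = 0.02045 − 0.02703 = -0.006577, so v = -152 cm.
The image is virtual, upright and enlarged, on the same side as the object.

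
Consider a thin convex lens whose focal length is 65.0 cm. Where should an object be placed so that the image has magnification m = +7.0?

m = −d_i/d_o ⇒ d_i = −m·d_o.
1/f = 1/d_o + 1/d_i = 1/d_o − 1/(m·d_o) = (1 − 1/m)/d_o, so d_o = f(1 − 1/m) = (65.00)(1 − 1/(+7.0)) = 55.7 cm.

55.7 cm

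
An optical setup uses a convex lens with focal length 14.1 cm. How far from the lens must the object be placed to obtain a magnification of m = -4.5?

m = −d_i/d_o ⇒ d_i = −m·d_o.
1/f = 1/d_o + 1/d_i = 1/d_o − 1/(m·d_o) = (1 − 1/m)/d_o, so d_o = f(1 − 1/m) = (14.10)(1 − 1/(-4.5)) = 17.2 cm.

17.2 cm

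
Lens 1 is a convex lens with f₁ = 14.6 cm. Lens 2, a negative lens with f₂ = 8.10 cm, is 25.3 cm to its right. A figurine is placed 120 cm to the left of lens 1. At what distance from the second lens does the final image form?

4.19 cm

Lens 1: 1/d_i1 = 1/f₁ − 1/d_o1 = 1/(14.6) − 1/(120) = 0.06016, so d_i1 = 16.62 cm.
The intermediate image is 16.62 cm to the right of lens 1, which is 25.3 − (16.62) = 8.680 cm to the left of lens 2, so d_o2 = +8.680 cm.
Lens 2 is diverging, so f₂ = −8.10 cm.
Lens 2: 1/d_i2 = 1/f₂ − 1/d_o2 = 1/(-8.10) − 1/(8.680) = -0.2387, so d_i2 = -4.19 cm.
The final image is virtual, 4.19 cm to the left of lens 2 (overall magnification ≈ -0.067).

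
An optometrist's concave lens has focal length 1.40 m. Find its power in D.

P = -0.714 D

For a concave lens, f = −1.40 m.
P = 1/f = 1/(-1.40 m) = -0.714 D.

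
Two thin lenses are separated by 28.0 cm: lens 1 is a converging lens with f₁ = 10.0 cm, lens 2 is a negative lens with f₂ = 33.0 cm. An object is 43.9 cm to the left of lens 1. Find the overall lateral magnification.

Lens 1: 1/d_i1 = 1/(10.0) − 1/(43.9) = 0.07722, so d_i1 = 12.95 cm; m₁ = −d_i1/d_o1 = -0.2950.
d_o2 = 28.0 − (12.95) = 15.05 cm.
f₂ = −33.0 cm (diverging).
Lens 2: 1/d_i2 = 1/(-33.0) − 1/(15.05) = -0.09675, so d_i2 = -10.34 cm; m₂ = −d_i2/d_o2 = +0.6868.
m = m₁·m₂ = (-0.2950)(+0.6868) = -0.203.

m = -0.203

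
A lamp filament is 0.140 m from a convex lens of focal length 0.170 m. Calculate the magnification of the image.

m = +5.67

1/d_i = 1/f − 1/d_o = 1/(0.1700) − 1/(0.140) = -1.261, so d_i = -0.7933 m.
m = −d_i/d_o = −(-0.7933)/(0.140) = +5.67.
The image is virtual, upright and enlarged, on the same side as the object.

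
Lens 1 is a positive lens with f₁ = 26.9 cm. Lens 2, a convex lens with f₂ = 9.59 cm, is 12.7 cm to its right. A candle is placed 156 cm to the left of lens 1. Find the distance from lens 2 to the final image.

Lens 1: 1/d_i1 = 1/f₁ − 1/d_o1 = 1/(26.9) − 1/(156) = 0.03076, so d_i1 = 32.51 cm.
The intermediate image is 32.51 cm to the right of lens 1, which lies 19.81 cm to the right of lens 2 — a virtual object — so d_o2 = −19.81 cm.
Lens 2: 1/d_i2 = 1/f₂ − 1/d_o2 = 1/(9.59) − 1/(-19.81) = 0.1548, so d_i2 = 6.46 cm.
The final image is real, 6.46 cm to the right of lens 2 (overall magnification ≈ -0.068).

6.46 cm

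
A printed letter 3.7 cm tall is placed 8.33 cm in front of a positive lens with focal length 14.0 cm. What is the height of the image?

1/d_i = 1/f − 1/d_o = 1/(14.00) − 1/(8.33) = -0.04862, so d_i = -20.57 cm.
m = −d_i/d_o = +2.469.
|h_i| = |m|·h_o = 2.469 × 3.7 = 9.14 cm. The image is virtual, upright and enlarged, on the same side as the object.

9.14 cm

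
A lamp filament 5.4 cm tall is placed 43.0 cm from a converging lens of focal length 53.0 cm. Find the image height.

1/d_i = 1/f − 1/d_o = 1/(53.00) − 1/(43.0) = -0.004388, so d_i = -227.9 cm.
m = −d_i/d_o = +5.300.
|h_i| = |m|·h_o = 5.300 × 5.4 = 28.6 cm. The image is virtual, upright and enlarged, on the same side as the object.

28.6 cm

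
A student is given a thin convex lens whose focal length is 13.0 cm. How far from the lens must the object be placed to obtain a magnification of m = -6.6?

15.0 cm

m = −d_i/d_o ⇒ d_i = −m·d_o.
1/f = 1/d_o + 1/d_i = 1/d_o − 1/(m·d_o) = (1 − 1/m)/d_o, so d_o = f(1 − 1/m) = (13.00)(1 − 1/(-6.6)) = 15.0 cm.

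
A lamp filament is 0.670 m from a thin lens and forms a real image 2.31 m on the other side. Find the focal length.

f = 0.519 m (converging)

Real image ⇒ d_i = +2.31 m.
1/f = 1/d_o + 1/d_i = 1/(0.670) + 1/(2.31) = 1.925, so f = 0.519 m.
Since f is positive, the thin lens is converging.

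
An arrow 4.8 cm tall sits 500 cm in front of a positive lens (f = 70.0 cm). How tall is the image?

0.781 cm

1/d_i = 1/f − 1/d_o = 1/(70.00) − 1/(500) = 0.01229, so d_i = 81.40 cm.
m = −d_i/d_o = -0.1628.
|h_i| = |m|·h_o = 0.1628 × 4.8 = 0.781 cm. The image is real, inverted and reduced, on the far side of the lens.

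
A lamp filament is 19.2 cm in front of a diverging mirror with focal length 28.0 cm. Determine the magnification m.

m = +0.593

For a diverging mirror, f = -28.0 cm.
1/d_i = 1/f − 1/d_o = 1/(-28.00) − 1/(19.2) = -0.08780, so d_i = -11.39 cm.
m = −d_i/d_o = −(-11.39)/(19.2) = +0.593.
The image is virtual, upright and reduced, behind the mirror.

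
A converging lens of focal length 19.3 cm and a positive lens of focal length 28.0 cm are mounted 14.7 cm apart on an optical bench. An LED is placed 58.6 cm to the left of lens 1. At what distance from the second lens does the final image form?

Lens 1: 1/d_i1 = 1/f₁ − 1/d_o1 = 1/(19.3) − 1/(58.6) = 0.03475, so d_i1 = 28.78 cm.
The intermediate image is 28.78 cm to the right of lens 1, which lies 14.08 cm to the right of lens 2 — a virtual object — so d_o2 = −14.08 cm.
Lens 2: 1/d_i2 = 1/f₂ − 1/d_o2 = 1/(28.0) − 1/(-14.08) = 0.1067, so d_i2 = 9.37 cm.
The final image is real, 9.37 cm to the right of lens 2 (overall magnification ≈ -0.33).

9.37 cm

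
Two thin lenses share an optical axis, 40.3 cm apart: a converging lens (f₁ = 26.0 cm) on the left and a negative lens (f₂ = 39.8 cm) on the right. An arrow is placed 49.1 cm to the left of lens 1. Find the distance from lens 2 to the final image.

Lens 1: 1/d_i1 = 1/f₁ − 1/d_o1 = 1/(26.0) − 1/(49.1) = 0.01809, so d_i1 = 55.26 cm.
The intermediate image is 55.26 cm to the right of lens 1, which lies 14.96 cm to the right of lens 2 — a virtual object — so d_o2 = −14.96 cm.
Lens 2 is diverging, so f₂ = −39.8 cm.
Lens 2: 1/d_i2 = 1/f₂ − 1/d_o2 = 1/(-39.8) − 1/(-14.96) = 0.04172, so d_i2 = 24.0 cm.
The final image is real, 24.0 cm to the right of lens 2 (overall magnification ≈ -1.8).

24.0 cm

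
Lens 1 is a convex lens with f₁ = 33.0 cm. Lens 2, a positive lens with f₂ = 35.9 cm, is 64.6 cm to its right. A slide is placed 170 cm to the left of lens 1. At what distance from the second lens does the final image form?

Lens 1: 1/d_i1 = 1/f₁ − 1/d_o1 = 1/(33.0) − 1/(170) = 0.02442, so d_i1 = 40.95 cm.
The intermediate image is 40.95 cm to the right of lens 1, which is 64.6 − (40.95) = 23.65 cm to the left of lens 2, so d_o2 = +23.65 cm.
Lens 2: 1/d_i2 = 1/f₂ − 1/d_o2 = 1/(35.9) − 1/(23.65) = -0.01443, so d_i2 = -69.3 cm.
The final image is virtual, 69.3 cm to the left of lens 2 (overall magnification ≈ -0.71).

69.3 cm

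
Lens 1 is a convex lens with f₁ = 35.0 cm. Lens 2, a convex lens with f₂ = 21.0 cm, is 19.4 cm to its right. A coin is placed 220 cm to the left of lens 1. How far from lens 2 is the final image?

10.8 cm

Lens 1: 1/d_i1 = 1/f₁ − 1/d_o1 = 1/(35.0) − 1/(220) = 0.02403, so d_i1 = 41.62 cm.
The intermediate image is 41.62 cm to the right of lens 1, which lies 22.22 cm to the right of lens 2 — a virtual object — so d_o2 = −22.22 cm.
Lens 2: 1/d_i2 = 1/f₂ − 1/d_o2 = 1/(21.0) − 1/(-22.22) = 0.09262, so d_i2 = 10.8 cm.
The final image is real, 10.8 cm to the right of lens 2 (overall magnification ≈ -0.092).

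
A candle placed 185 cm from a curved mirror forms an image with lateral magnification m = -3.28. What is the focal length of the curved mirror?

f = 142 cm (concave)

m = −d_i/d_o ⇒ d_i = −m·d_o = −(-3.28)·(185) = 606.8 cm.
1/f = 1/d_o + 1/d_i = 1/(185) + 1/(606.8) = 0.007053, so f = 142 cm.
Since f is positive, the curved mirror is concave.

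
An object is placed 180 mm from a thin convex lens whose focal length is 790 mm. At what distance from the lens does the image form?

Lens equation: 1/s_i = 1/f − 1/s_o = 1/(790.0) − 1/(180) = 0.001266 − 0.005556 = -0.004290, so s_i = -233 mm.
The image is virtual, upright and enlarged, on the same side as the object.

233 mm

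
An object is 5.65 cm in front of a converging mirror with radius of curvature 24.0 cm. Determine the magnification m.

f = R/2 = 24.0/2 = 12.00 cm.
1/d_i = 1/f − 1/d_o = 1/(12.00) − 1/(5.65) = -0.09366, so d_i = -10.68 cm.
m = −d_i/d_o = −(-10.68)/(5.65) = +1.89.
The image is virtual, upright and enlarged, behind the mirror.

m = +1.89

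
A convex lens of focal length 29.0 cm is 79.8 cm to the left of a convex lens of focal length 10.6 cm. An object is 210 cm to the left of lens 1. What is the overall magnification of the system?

Lens 1: 1/d_i1 = 1/(29.0) − 1/(210) = 0.02972, so d_i1 = 33.65 cm; m₁ = −d_i1/d_o1 = -0.1602.
d_o2 = 79.8 − (33.65) = 46.15 cm.
Lens 2: 1/d_i2 = 1/(10.6) − 1/(46.15) = 0.07267, so d_i2 = 13.76 cm; m₂ = −d_i2/d_o2 = -0.2982.
m = m₁·m₂ = (-0.1602)(-0.2982) = +0.0478.

m = +0.0478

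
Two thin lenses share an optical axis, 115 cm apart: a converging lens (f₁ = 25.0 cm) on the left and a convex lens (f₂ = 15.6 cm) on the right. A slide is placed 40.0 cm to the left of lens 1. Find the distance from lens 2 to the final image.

23.0 cm

Lens 1: 1/d_i1 = 1/f₁ − 1/d_o1 = 1/(25.0) − 1/(40.0) = 0.01500, so d_i1 = 66.67 cm.
The intermediate image is 66.67 cm to the right of lens 1, which is 115 − (66.67) = 48.33 cm to the left of lens 2, so d_o2 = +48.33 cm.
Lens 2: 1/d_i2 = 1/f₂ − 1/d_o2 = 1/(15.6) − 1/(48.33) = 0.04341, so d_i2 = 23.0 cm.
The final image is real, 23.0 cm to the right of lens 2 (overall magnification ≈ 0.79).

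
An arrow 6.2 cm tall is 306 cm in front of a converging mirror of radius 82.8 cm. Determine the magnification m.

m = -0.156

f = R/2 = 82.8/2 = 41.40 cm.
1/d_i = 1/f − 1/d_o = 1/(41.40) − 1/(306) = 0.02089, so d_i = 47.88 cm.
m = −d_i/d_o = −(47.88)/(306) = -0.156.
The image is real, inverted and reduced, in front of the mirror.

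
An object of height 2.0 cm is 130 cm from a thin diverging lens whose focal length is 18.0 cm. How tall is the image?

0.243 cm

For a diverging lens, f = -18.0 cm.
1/d_i = 1/f − 1/d_o = 1/(-18.00) − 1/(130) = -0.06325, so d_i = -15.81 cm.
m = −d_i/d_o = +0.1216.
|h_i| = |m|·h_o = 0.1216 × 2.0 = 0.243 cm. The image is virtual, upright and reduced, on the same side as the object.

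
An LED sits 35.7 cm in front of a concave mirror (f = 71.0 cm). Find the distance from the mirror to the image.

Mirror equation: 1/q = 1/f − 1/p = 1/(71.00) − 1/(35.7) = 0.01408 − 0.02801 = -0.01393, so q = -71.8 cm.
The image is virtual, upright and enlarged, behind the mirror.

71.8 cm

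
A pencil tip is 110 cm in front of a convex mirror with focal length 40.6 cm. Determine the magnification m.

For a convex mirror, f = -40.6 cm.
1/d_i = 1/f − 1/d_o = 1/(-40.60) − 1/(110) = -0.03372, so d_i = -29.65 cm.
m = −d_i/d_o = −(-29.65)/(110) = +0.270.
The image is virtual, upright and reduced, behind the mirror.

m = +0.270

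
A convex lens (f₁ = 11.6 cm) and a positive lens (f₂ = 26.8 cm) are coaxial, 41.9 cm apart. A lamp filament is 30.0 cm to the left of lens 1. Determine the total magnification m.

m = -4.43

Lens 1: 1/d_i1 = 1/(11.6) − 1/(30.0) = 0.05287, so d_i1 = 18.91 cm; m₁ = −d_i1/d_o1 = -0.6303.
d_o2 = 41.9 − (18.91) = 22.99 cm.
Lens 2: 1/d_i2 = 1/(26.8) − 1/(22.99) = -0.006184, so d_i2 = -161.7 cm; m₂ = −d_i2/d_o2 = +7.034.
m = m₁·m₂ = (-0.6303)(+7.034) = -4.43.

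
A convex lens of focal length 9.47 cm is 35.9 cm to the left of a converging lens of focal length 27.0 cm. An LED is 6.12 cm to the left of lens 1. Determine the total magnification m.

m = -2.91

Lens 1: 1/d_i1 = 1/(9.47) − 1/(6.12) = -0.05780, so d_i1 = -17.30 cm; m₁ = −d_i1/d_o1 = +2.827.
d_o2 = 35.9 − (-17.30) = 53.20 cm.
Lens 2: 1/d_i2 = 1/(27.0) − 1/(53.20) = 0.01824, so d_i2 = 54.82 cm; m₂ = −d_i2/d_o2 = -1.031.
m = m₁·m₂ = (+2.827)(-1.031) = -2.91.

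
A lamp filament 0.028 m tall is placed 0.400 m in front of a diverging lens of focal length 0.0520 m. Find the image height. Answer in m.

For a diverging lens, f = -0.0520 m.
1/d_i = 1/f − 1/d_o = 1/(-0.05200) − 1/(0.400) = -21.73, so d_i = -0.04602 m.
m = −d_i/d_o = +0.1150.
|h_i| = |m|·h_o = 0.1150 × 0.028 = 0.00322 m. The image is virtual, upright and reduced, on the same side as the object.

0.00322 m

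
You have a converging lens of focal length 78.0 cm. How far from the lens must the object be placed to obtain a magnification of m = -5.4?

m = −d_i/d_o ⇒ d_i = −m·d_o.
1/f = 1/d_o + 1/d_i = 1/d_o − 1/(m·d_o) = (1 − 1/m)/d_o, so d_o = f(1 − 1/m) = (78.00)(1 − 1/(-5.4)) = 92.4 cm.

92.4 cm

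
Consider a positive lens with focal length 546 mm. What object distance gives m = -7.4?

620 mm

m = −d_i/d_o ⇒ d_i = −m·d_o.
1/f = 1/d_o + 1/d_i = 1/d_o − 1/(m·d_o) = (1 − 1/m)/d_o, so d_o = f(1 − 1/m) = (546.0)(1 − 1/(-7.4)) = 620 mm.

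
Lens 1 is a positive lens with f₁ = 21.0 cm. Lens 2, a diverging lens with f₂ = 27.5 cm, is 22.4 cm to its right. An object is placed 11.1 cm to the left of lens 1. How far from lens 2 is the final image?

17.2 cm

Lens 1: 1/d_i1 = 1/f₁ − 1/d_o1 = 1/(21.0) − 1/(11.1) = -0.04247, so d_i1 = -23.55 cm.
The intermediate image is 23.55 cm to the left of lens 1 (virtual), which is 22.4 − (-23.55) = 45.95 cm to the left of lens 2, so d_o2 = +45.95 cm.
Lens 2 is diverging, so f₂ = −27.5 cm.
Lens 2: 1/d_i2 = 1/f₂ − 1/d_o2 = 1/(-27.5) − 1/(45.95) = -0.05813, so d_i2 = -17.2 cm.
The final image is virtual, 17.2 cm to the left of lens 2 (overall magnification ≈ 0.79).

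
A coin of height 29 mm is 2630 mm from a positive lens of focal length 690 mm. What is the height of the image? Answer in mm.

10.3 mm

1/d_i = 1/f − 1/d_o = 1/(690.0) − 1/(2630) = 0.001069, so d_i = 935.4 mm.
m = −d_i/d_o = -0.3557.
|h_i| = |m|·h_o = 0.3557 × 29 = 10.3 mm. The image is real, inverted and reduced, on the far side of the lens.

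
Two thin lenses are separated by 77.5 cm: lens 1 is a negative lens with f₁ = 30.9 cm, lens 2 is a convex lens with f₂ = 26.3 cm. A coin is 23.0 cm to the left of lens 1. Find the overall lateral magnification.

f₁ = −30.9 cm (diverging).
Lens 1: 1/d_i1 = 1/(-30.9) − 1/(23.0) = -0.07584, so d_i1 = -13.19 cm; m₁ = −d_i1/d_o1 = +0.5735.
d_o2 = 77.5 − (-13.19) = 90.69 cm.
Lens 2: 1/d_i2 = 1/(26.3) − 1/(90.69) = 0.02700, so d_i2 = 37.04 cm; m₂ = −d_i2/d_o2 = -0.4084.
m = m₁·m₂ = (+0.5735)(-0.4084) = -0.234.

m = -0.234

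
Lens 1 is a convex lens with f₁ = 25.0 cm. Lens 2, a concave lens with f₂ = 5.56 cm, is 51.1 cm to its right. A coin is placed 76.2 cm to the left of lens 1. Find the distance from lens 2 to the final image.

Lens 1: 1/d_i1 = 1/f₁ − 1/d_o1 = 1/(25.0) − 1/(76.2) = 0.02688, so d_i1 = 37.21 cm.
The intermediate image is 37.21 cm to the right of lens 1, which is 51.1 − (37.21) = 13.89 cm to the left of lens 2, so d_o2 = +13.89 cm.
Lens 2 is diverging, so f₂ = −5.56 cm.
Lens 2: 1/d_i2 = 1/f₂ − 1/d_o2 = 1/(-5.56) − 1/(13.89) = -0.2519, so d_i2 = -3.97 cm.
The final image is virtual, 3.97 cm to the left of lens 2 (overall magnification ≈ -0.14).

3.97 cm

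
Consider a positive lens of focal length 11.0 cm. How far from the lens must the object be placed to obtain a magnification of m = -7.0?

m = −d_i/d_o ⇒ d_i = −m·d_o.
1/f = 1/d_o + 1/d_i = 1/d_o − 1/(m·d_o) = (1 − 1/m)/d_o, so d_o = f(1 − 1/m) = (11.00)(1 − 1/(-7.0)) = 12.6 cm.

12.6 cm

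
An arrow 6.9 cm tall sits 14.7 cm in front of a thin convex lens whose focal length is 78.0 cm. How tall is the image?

8.50 cm

1/d_i = 1/f − 1/d_o = 1/(78.00) − 1/(14.7) = -0.05521, so d_i = -18.11 cm.
m = −d_i/d_o = +1.232.
|h_i| = |m|·h_o = 1.232 × 6.9 = 8.50 cm. The image is virtual, upright and enlarged, on the same side as the object.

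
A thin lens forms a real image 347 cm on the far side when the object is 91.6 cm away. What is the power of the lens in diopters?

d_i = +347 cm.
1/f = 1/d_o + 1/d_i = 1/(91.6) + 1/(347) = 0.01380 cm⁻¹.
f = 72.47 cm = 0.7247 m, so P = 1/f = +1.38 D.

P = +1.38 D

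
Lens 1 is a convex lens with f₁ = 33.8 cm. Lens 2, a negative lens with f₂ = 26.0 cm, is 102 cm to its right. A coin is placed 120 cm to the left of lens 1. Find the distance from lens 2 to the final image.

Lens 1: 1/d_i1 = 1/f₁ − 1/d_o1 = 1/(33.8) − 1/(120) = 0.02125, so d_i1 = 47.05 cm.
The intermediate image is 47.05 cm to the right of lens 1, which is 102 − (47.05) = 54.95 cm to the left of lens 2, so d_o2 = +54.95 cm.
Lens 2 is diverging, so f₂ = −26.0 cm.
Lens 2: 1/d_i2 = 1/f₂ − 1/d_o2 = 1/(-26.0) − 1/(54.95) = -0.05666, so d_i2 = -17.6 cm.
The final image is virtual, 17.6 cm to the left of lens 2 (overall magnification ≈ -0.13).

17.6 cm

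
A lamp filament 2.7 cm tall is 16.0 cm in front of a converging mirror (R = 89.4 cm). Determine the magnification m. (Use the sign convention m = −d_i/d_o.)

f = R/2 = 89.4/2 = 44.70 cm.
1/d_i = 1/f − 1/d_o = 1/(44.70) − 1/(16.0) = -0.04013, so d_i = -24.92 cm.
m = −d_i/d_o = −(-24.92)/(16.0) = +1.56.
The image is virtual, upright and enlarged, behind the mirror.

m = +1.56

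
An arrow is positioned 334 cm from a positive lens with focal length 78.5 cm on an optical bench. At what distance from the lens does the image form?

Thin-lens equation: 1/d_i = 1/f − 1/d_o = 1/(78.50) − 1/(334) = 0.01274 − 0.002994 = 0.009745, so d_i = 103 cm.
The image is real, inverted and reduced, on the far side of the lens.

103 cm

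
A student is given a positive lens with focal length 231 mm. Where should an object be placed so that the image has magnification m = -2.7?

m = −d_i/d_o ⇒ d_i = −m·d_o.
1/f = 1/d_o + 1/d_i = 1/d_o − 1/(m·d_o) = (1 − 1/m)/d_o, so d_o = f(1 − 1/m) = (231.0)(1 − 1/(-2.7)) = 317 mm.

317 mm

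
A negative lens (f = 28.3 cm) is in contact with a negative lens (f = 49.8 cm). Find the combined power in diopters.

P₁ = 1/f₁ = 1/(-0.283 m) = -3.534 D; P₂ = 1/f₂ = 1/(-0.498 m) = -2.008 D.
For thin lenses in contact, P = P₁ + P₂ = (-3.534) + (-2.008) = -5.54 D.

P = -5.54 D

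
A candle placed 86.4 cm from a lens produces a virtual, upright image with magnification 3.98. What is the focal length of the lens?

f = 115 cm (converging)

m = −d_i/d_o ⇒ d_i = −m·d_o = −(+3.98)·(86.4) = -343.9 cm.
1/f = 1/d_o + 1/d_i = 1/(86.4) + 1/(-343.9) = 0.008666, so f = 115 cm.
Since f is positive, the lens is converging.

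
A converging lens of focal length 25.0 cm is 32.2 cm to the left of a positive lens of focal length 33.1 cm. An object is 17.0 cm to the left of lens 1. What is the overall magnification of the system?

m = -1.98

Lens 1: 1/d_i1 = 1/(25.0) − 1/(17.0) = -0.01882, so d_i1 = -53.12 cm; m₁ = −d_i1/d_o1 = +3.125.
d_o2 = 32.2 − (-53.12) = 85.32 cm.
Lens 2: 1/d_i2 = 1/(33.1) − 1/(85.32) = 0.01849, so d_i2 = 54.08 cm; m₂ = −d_i2/d_o2 = -0.6339.
m = m₁·m₂ = (+3.125)(-0.6339) = -1.98.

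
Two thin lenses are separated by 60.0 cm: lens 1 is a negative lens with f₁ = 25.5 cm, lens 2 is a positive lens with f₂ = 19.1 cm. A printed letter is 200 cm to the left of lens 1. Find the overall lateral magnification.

m = -0.0340

f₁ = −25.5 cm (diverging).
Lens 1: 1/d_i1 = 1/(-25.5) − 1/(200) = -0.04422, so d_i1 = -22.62 cm; m₁ = −d_i1/d_o1 = +0.1131.
d_o2 = 60.0 − (-22.62) = 82.62 cm.
Lens 2: 1/d_i2 = 1/(19.1) − 1/(82.62) = 0.04025, so d_i2 = 24.84 cm; m₂ = −d_i2/d_o2 = -0.3007.
m = m₁·m₂ = (+0.1131)(-0.3007) = -0.0340.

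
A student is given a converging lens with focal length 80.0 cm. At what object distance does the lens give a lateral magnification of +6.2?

67.1 cm

m = −d_i/d_o ⇒ d_i = −m·d_o.
1/f = 1/d_o + 1/d_i = 1/d_o − 1/(m·d_o) = (1 − 1/m)/d_o, so d_o = f(1 − 1/m) = (80.00)(1 − 1/(+6.2)) = 67.1 cm.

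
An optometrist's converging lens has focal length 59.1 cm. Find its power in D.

P = +1.69 D

f = 59.1 cm = 0.591 m.
P = 1/f = 1/(0.591 m) = +1.69 D.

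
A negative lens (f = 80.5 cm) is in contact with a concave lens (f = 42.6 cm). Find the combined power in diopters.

P₁ = 1/f₁ = 1/(-0.805 m) = -1.242 D; P₂ = 1/f₂ = 1/(-0.426 m) = -2.347 D.
For thin lenses in contact, P = P₁ + P₂ = (-1.242) + (-2.347) = -3.59 D.

P = -3.59 D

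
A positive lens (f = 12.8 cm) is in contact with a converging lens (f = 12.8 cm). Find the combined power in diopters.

P = +15.6 D

P₁ = 1/f₁ = 1/(0.128 m) = +7.812 D; P₂ = 1/f₂ = 1/(0.128 m) = +7.812 D.
For thin lenses in contact, P = P₁ + P₂ = (+7.812) + (+7.812) = +15.6 D.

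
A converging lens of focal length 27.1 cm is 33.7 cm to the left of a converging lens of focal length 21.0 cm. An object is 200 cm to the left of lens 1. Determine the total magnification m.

Lens 1: 1/d_i1 = 1/(27.1) − 1/(200) = 0.03190, so d_i1 = 31.35 cm; m₁ = −d_i1/d_o1 = -0.1568.
d_o2 = 33.7 − (31.35) = 2.350 cm.
Lens 2: 1/d_i2 = 1/(21.0) − 1/(2.350) = -0.3779, so d_i2 = -2.646 cm; m₂ = −d_i2/d_o2 = +1.126.
m = m₁·m₂ = (-0.1568)(+1.126) = -0.177.

m = -0.177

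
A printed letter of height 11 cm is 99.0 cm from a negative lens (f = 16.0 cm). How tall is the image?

For a negative lens, f = -16.0 cm.
1/d_i = 1/f − 1/d_o = 1/(-16.00) − 1/(99.0) = -0.07260, so d_i = -13.77 cm.
m = −d_i/d_o = +0.1391.
|h_i| = |m|·h_o = 0.1391 × 11 = 1.53 cm. The image is virtual, upright and reduced, on the same side as the object.

1.53 cm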